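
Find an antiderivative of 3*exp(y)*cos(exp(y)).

3*sin(exp(y)) + C

Let u = exp(y), so du = (exp(y)) dy.
Rewriting, the integral becomes 3·∫ cos(u) du = 3·sin(u).
Substituting back, u = exp(y).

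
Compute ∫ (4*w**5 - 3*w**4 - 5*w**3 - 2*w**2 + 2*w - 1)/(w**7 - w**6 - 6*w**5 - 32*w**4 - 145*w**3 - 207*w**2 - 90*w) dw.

Factor the denominator: w*(w - 5)*(w + 1)**2*(w + 2)*(w**2 + 9).
Partial-fraction decomposition: (46651*w + 329679)/(198900*(w**2 + 9)) - 149/(182*(w + 2)) + 613/(1800*(w + 1)) - 7/(60*(w + 1)**2) + 9959/(42840*(w - 5)) + 1/(90*w).
Integrate each term; A/(w−a) gives A·log|w−a|; the (Bw+D)/(w²+p²) term gives a log and an atan.

log(w)/90 + 9959*log(w - 5)/42840 + 613*log(w + 1)/1800 - 149*log(w + 2)/182 + 46651*log(w**2 + 9)/397800 + 36631*atan(w/3)/66300 + 7/(60*w + 60) + C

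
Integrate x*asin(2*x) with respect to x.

Use integration by parts with u = arcsin(2*x), dv = x dx.
Then du = 2/sqrt(-4*x**2 + 1) dx.

x**2*asin(2*x)/2 + x*sqrt(-4*x**2 + 1)/8 - asin(2*x)/16 + C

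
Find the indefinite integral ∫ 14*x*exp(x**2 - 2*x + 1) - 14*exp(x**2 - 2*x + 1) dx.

Let u = x**2 - 2*x + 1, so du = (2*x - 2) dx.
Rewriting, the integral becomes 7·∫ e^u du = 7·e^u.
Substituting back, u = x**2 - 2*x + 1.

7*exp(x**2 - 2*x + 1) + C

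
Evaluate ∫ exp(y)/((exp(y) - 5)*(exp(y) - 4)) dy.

log(exp(y) - 5) - log(exp(y) - 4) + C

Let u = e^y, du = e^y dy.
The integral becomes ∫ du/((u-5)(u-4)); decompose into partial fractions.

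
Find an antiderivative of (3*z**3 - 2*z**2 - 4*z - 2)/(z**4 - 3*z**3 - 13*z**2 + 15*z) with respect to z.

-2*log(z)/15 + 303*log(z - 5)/160 + 5*log(z - 1)/16 + 89*log(z + 3)/96 + C

Factor the denominator: z*(z - 5)*(z - 1)*(z + 3).
Partial-fraction decomposition: 89/(96*(z + 3)) + 5/(16*(z - 1)) + 303/(160*(z - 5)) - 2/(15*z).
Integrate each term: A/(z−a) contributes A·log|z−a|.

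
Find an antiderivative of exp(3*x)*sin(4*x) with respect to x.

Let I denote the integral. Integrate by parts with u = sin(4*x), dv = exp(3*x) dx, so v = exp(3*x)/3: I = exp(3*x)*sin(4*x)/3 − (4/3)·∫ exp(3*x)*cos(4*x) dx.
Apply parts again with u = cos(4*x), dv = exp(3*x) dx: ∫ exp(3*x)*cos(4*x) dx = exp(3*x)*cos(4*x)/3 + (4/3)·I. Substituting back brings back I: I = exp(3*x)*sin(4*x)/3 - 4*exp(3*x)*cos(4*x)/9 − (16/9)·I.
Solving for I: (1 + 16/9)·I equals the remaining terms, so I = (9/25)·(exp(3*x)*sin(4*x)/3 - 4*exp(3*x)*cos(4*x)/9).

3*exp(3*x)*sin(4*x)/25 - 4*exp(3*x)*cos(4*x)/25 + C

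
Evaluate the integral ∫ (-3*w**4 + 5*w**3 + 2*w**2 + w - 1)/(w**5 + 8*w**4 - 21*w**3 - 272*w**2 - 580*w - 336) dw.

Factor the denominator: (w - 6)*(w + 1)*(w + 2)*(w + 4)*(w + 7).
Partial-fraction decomposition: -4414/(585*(w + 7)) + 1061/(180*(w + 4)) - 83/(80*(w + 2)) + 4/(63*(w + 1)) - 2731/(7280*(w - 6)).
Integrate each term: A/(w−a) contributes A·log|w−a|.

-2731*log(w - 6)/7280 + 4*log(w + 1)/63 - 83*log(w + 2)/80 + 1061*log(w + 4)/180 - 4414*log(w + 7)/585 + C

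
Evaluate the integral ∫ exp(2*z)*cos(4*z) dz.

exp(2*z)*sin(4*z)/5 + exp(2*z)*cos(4*z)/10 + C

Let I denote the integral. Integrate by parts with u = cos(4*z), dv = exp(2*z) dz, so v = exp(2*z)/2: I = exp(2*z)*cos(4*z)/2 + 2·∫ exp(2*z)*sin(4*z) dz.
Apply parts again with u = sin(4*z), dv = exp(2*z) dz: ∫ exp(2*z)*sin(4*z) dz = exp(2*z)*sin(4*z)/2 − 2·I. Substituting back brings back I: I = exp(2*z)*sin(4*z) + exp(2*z)*cos(4*z)/2 − 4·I.
Solving for I: (1 + 4)·I equals the remaining terms, so I = (1/5)·(exp(2*z)*sin(4*z) + exp(2*z)*cos(4*z)/2).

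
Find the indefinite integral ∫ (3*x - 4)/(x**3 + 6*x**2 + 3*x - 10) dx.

-log(x - 1)/18 + 10*log(x + 2)/9 - 19*log(x + 5)/18 + C

Factor the denominator: (x - 1)*(x + 2)*(x + 5).
Partial-fraction decomposition: -19/(18*(x + 5)) + 10/(9*(x + 2)) - 1/(18*(x - 1)).
Integrate each term: A/(x−a) contributes A·log|x−a|.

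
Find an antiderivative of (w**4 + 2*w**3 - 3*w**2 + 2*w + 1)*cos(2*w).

Use integration by parts with u = w**4 + 2*w**3 - 3*w**2 + 2*w + 1, dv = cos(2*w) dw, so v = sin(2*w)/2.
Apply parts 4 times (tabular method): alternate signs, differentiate u down to 0, integrate dv up.

w**4*sin(2*w)/2 + w**3*sin(2*w) + w**3*cos(2*w) - 3*w**2*sin(2*w) + 3*w**2*cos(2*w)/2 - w*sin(2*w)/2 - 3*w*cos(2*w) + 2*sin(2*w) - cos(2*w)/4 + C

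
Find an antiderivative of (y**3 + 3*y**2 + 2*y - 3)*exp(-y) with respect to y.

Use integration by parts with u = y**3 + 3*y**2 + 2*y - 3, dv = exp(-y) dy, so v = -exp(-y).
Apply parts 3 times (tabular method): alternate signs, differentiate u down to 0, integrate dv up.

(-y**3 - 6*y**2 - 14*y - 11)*exp(-y) + C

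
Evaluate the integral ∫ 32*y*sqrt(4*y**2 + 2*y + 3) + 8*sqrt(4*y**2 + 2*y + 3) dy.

8*(4*y**2 + 2*y + 3)**(3/2)/3 + C

Let u = 4*y**2 + 2*y + 3, so du = (8*y + 2) dy.
Rewriting, the integral becomes 4·∫ √u du = 4·(2/3)u^(3/2).
Substituting back, u = 4*y**2 + 2*y + 3.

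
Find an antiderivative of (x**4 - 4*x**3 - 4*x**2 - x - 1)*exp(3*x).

Use integration by parts with u = x**4 - 4*x**3 - 4*x**2 - x - 1, dv = exp(3*x) dx, so v = exp(3*x)/3.
Apply parts 4 times (tabular method): alternate signs, differentiate u down to 0, integrate dv up.

(27*x**4 - 144*x**3 + 36*x**2 - 51*x - 10)*exp(3*x)/81 + C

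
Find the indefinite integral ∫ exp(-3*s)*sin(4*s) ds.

Let I denote the integral. Integrate by parts with u = sin(4*s), dv = exp(-3*s) ds, so v = -exp(-3*s)/3: I = -exp(-3*s)*sin(4*s)/3 + (4/3)·∫ exp(-3*s)*cos(4*s) ds.
Apply parts again with u = cos(4*s), dv = exp(-3*s) ds: ∫ exp(-3*s)*cos(4*s) ds = -exp(-3*s)*cos(4*s)/3 − (4/3)·I. Substituting back brings back I: I = -exp(-3*s)*sin(4*s)/3 - 4*exp(-3*s)*cos(4*s)/9 − (16/9)·I.
Solving for I: (1 + 16/9)·I equals the remaining terms, so I = (9/25)·(-exp(-3*s)*sin(4*s)/3 - 4*exp(-3*s)*cos(4*s)/9).

-3*exp(-3*s)*sin(4*s)/25 - 4*exp(-3*s)*cos(4*s)/25 + C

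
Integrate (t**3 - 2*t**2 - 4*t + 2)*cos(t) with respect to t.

t**3*sin(t) - 2*t**2*sin(t) + 3*t**2*cos(t) - 10*t*sin(t) - 4*t*cos(t) + 6*sin(t) - 10*cos(t) + C

Use integration by parts with u = t**3 - 2*t**2 - 4*t + 2, dv = cos(t) dt, so v = sin(t).
Apply parts 3 times (tabular method): alternate signs, differentiate u down to 0, integrate dv up.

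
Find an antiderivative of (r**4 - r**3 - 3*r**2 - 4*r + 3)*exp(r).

Use integration by parts with u = r**4 - r**3 - 3*r**2 - 4*r + 3, dv = exp(r) dr, so v = exp(r).
Apply parts 4 times (tabular method): alternate signs, differentiate u down to 0, integrate dv up.

(r**4 - 5*r**3 + 12*r**2 - 28*r + 31)*exp(r) + C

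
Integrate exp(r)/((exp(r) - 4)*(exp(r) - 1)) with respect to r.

Let u = e^r, du = e^r dr.
The integral becomes ∫ du/((u-4)(u-1)); decompose into partial fractions.

log(exp(r) - 4)/3 - log(exp(r) - 1)/3 + C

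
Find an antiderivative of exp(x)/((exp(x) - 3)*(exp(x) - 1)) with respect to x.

Let u = e^x, du = e^x dx.
The integral becomes ∫ du/((u-3)(u-1)); decompose into partial fractions.

log(exp(x) - 3)/2 - log(exp(x) - 1)/2 + C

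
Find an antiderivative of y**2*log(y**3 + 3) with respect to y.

Let u = y**3 + 3, so du = (3*y**2) dy.
The integral becomes (1/3)·∫ log(u) du; integrate by parts with u′=log(u), dv′=du.

y**3*log(y**3 + 3)/3 - y**3/3 + log(y**3 + 3) + C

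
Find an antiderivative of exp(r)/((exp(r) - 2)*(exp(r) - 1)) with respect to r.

log(exp(r) - 2) - log(exp(r) - 1) + C

Let u = e^r, du = e^r dr.
The integral becomes ∫ du/((u-2)(u-1)); decompose into partial fractions.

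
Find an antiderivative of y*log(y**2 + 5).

Let u = y**2 + 5, so du = (2*y) dy.
The integral becomes (1/2)·∫ log(u) du; integrate by parts with u′=log(u), dv′=du.

y**2*log(y**2 + 5)/2 - y**2/2 + 5*log(y**2 + 5)/2 + C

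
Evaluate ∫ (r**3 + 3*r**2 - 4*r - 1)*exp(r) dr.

Use integration by parts with u = r**3 + 3*r**2 - 4*r - 1, dv = exp(r) dr, so v = exp(r).
Apply parts 3 times (tabular method): alternate signs, differentiate u down to 0, integrate dv up.

(r**3 - 4*r + 3)*exp(r) + C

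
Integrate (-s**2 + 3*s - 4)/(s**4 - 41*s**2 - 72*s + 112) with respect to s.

-16*log(s - 7)/363 + log(s - 1)/75 + 93*log(s + 4)/3025 + 32/(55*s + 220) + C

Factor the denominator: (s - 7)*(s - 1)*(s + 4)**2.
Partial-fraction decomposition: 93/(3025*(s + 4)) - 32/(55*(s + 4)**2) + 1/(75*(s - 1)) - 16/(363*(s - 7)).
Integrate each term; A/(s−a) gives A·log|s−a|; A/(s−a)² gives −A/(s−a).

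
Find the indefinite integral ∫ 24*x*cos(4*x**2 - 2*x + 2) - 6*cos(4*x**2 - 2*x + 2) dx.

3*sin(4*x**2 - 2*x + 2) + C

Let u = 4*x**2 - 2*x + 2, so du = (8*x - 2) dx.
Rewriting, the integral becomes 3·∫ cos(u) du = 3·sin(u).
Substituting back, u = 4*x**2 - 2*x + 2.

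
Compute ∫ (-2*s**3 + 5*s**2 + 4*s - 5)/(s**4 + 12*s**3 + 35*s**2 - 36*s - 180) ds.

Factor the denominator: (s - 2)*(s + 3)*(s + 5)*(s + 6).
Partial-fraction decomposition: -583/(24*(s + 6)) + 25/(s + 5) - 41/(15*(s + 3)) + 1/(40*(s - 2)).
Integrate each term: A/(s−a) contributes A·log|s−a|.

log(s - 2)/40 - 41*log(s + 3)/15 + 25*log(s + 5) - 583*log(s + 6)/24 + C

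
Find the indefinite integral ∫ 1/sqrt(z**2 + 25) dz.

log(z + sqrt(z**2 + 25)) + C

Substitute z = 5·tan(θ), so dz = 5·sec(θ)^2 dθ and the radical becomes sqrt(z**2 + 25) = 5·sec(θ) by the Pythagorean identity.
Integrate the resulting trig expression in θ, then back-substitute tan(θ) = z/5, sec(θ) = sqrt(z**2 + 25)/5 (absorbing any constant into C).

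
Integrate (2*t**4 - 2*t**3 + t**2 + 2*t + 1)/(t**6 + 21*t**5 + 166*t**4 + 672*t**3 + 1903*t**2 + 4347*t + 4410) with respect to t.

Factor the denominator: (t + 2)*(t + 5)*(t + 7)**2*(t**2 + 9).
Partial-fraction decomposition: -(15529*t + 19187)/(371722*(t**2 + 9)) + 77944/(21025*(t + 7)) + 1381/(145*(t + 7)**2) - 379/(102*(t + 5)) + 49/(975*(t + 2)).
Integrate each term; A/(t−a) gives A·log|t−a|; the (Bt+D)/(t²+p²) term gives a log and an atan.

49*log(t + 2)/975 - 379*log(t + 5)/102 + 77944*log(t + 7)/21025 - 15529*log(t**2 + 9)/743444 - 19187*atan(t/3)/1115166 - 1381/(145*t + 1015) + C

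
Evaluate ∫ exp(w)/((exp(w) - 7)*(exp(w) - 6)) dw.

log(exp(w) - 7) - log(exp(w) - 6) + C

Let u = e^w, du = e^w dw.
The integral becomes ∫ du/((u-6)(u-7)); decompose into partial fractions.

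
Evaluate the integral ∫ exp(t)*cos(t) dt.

exp(t)*sin(t)/2 + exp(t)*cos(t)/2 + C

Let I denote the integral. Integrate by parts with u = cos(t), dv = exp(t) dt, so v = exp(t): I = exp(t)*cos(t) + ∫ exp(t)*sin(t) dt.
Apply parts again with u = sin(t), dv = exp(t) dt: ∫ exp(t)*sin(t) dt = exp(t)*sin(t) − I. Substituting back brings back I: I = exp(t)*sin(t) + exp(t)*cos(t) − I.
Solving for I: (1 + 1)·I equals the remaining terms, so I = (1/2)·(exp(t)*sin(t) + exp(t)*cos(t)).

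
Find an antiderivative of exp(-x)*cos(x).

Let I denote the integral. Integrate by parts with u = cos(x), dv = exp(-x) dx, so v = -exp(-x): I = -exp(-x)*cos(x) − ∫ exp(-x)*sin(x) dx.
Apply parts again with u = sin(x), dv = exp(-x) dx: ∫ exp(-x)*sin(x) dx = -exp(-x)*sin(x) + I. Substituting back brings back I: I = exp(-x)*sin(x) - exp(-x)*cos(x) − I.
Solving for I: (1 + 1)·I equals the remaining terms, so I = (1/2)·(exp(-x)*sin(x) - exp(-x)*cos(x)).

exp(-x)*sin(x)/2 - exp(-x)*cos(x)/2 + C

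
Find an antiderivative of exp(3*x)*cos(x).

exp(3*x)*sin(x)/10 + 3*exp(3*x)*cos(x)/10 + C

Let I denote the integral. Integrate by parts with u = cos(x), dv = exp(3*x) dx, so v = exp(3*x)/3: I = exp(3*x)*cos(x)/3 + (1/3)·∫ exp(3*x)*sin(x) dx.
Apply parts again with u = sin(x), dv = exp(3*x) dx: ∫ exp(3*x)*sin(x) dx = exp(3*x)*sin(x)/3 − (1/3)·I. Substituting back brings back I: I = exp(3*x)*sin(x)/9 + exp(3*x)*cos(x)/3 − (1/9)·I.
Solving for I: (1 + 1/9)·I equals the remaining terms, so I = (9/10)·(exp(3*x)*sin(x)/9 + exp(3*x)*cos(x)/3).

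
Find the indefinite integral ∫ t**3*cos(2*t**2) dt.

Let u = t², du = 2t dt; rewrite as (1/2)∫ u^1·cos(2u) du.
Now integrate by parts 1 time.

t**2*sin(2*t**2)/4 + cos(2*t**2)/8 + C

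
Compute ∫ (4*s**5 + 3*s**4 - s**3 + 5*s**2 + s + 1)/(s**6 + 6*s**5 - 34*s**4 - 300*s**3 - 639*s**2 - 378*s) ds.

-log(s)/378 + 74341*log(s - 7)/72800 + log(s + 1)/32 - 4223*log(s + 3)/900 + 5365*log(s + 6)/702 - 659/(180*s + 540) + C

Factor the denominator: s*(s - 7)*(s + 1)*(s + 3)**2*(s + 6).
Partial-fraction decomposition: 5365/(702*(s + 6)) - 4223/(900*(s + 3)) + 659/(180*(s + 3)**2) + 1/(32*(s + 1)) + 74341/(72800*(s - 7)) - 1/(378*s).
Integrate each term; A/(s−a) gives A·log|s−a|; A/(s−a)² gives −A/(s−a).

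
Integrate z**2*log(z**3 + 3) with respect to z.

z**3*log(z**3 + 3)/3 - z**3/3 + log(z**3 + 3) + C

Let u = z**3 + 3, so du = (3*z**2) dz.
The integral becomes (1/3)·∫ log(u) du; integrate by parts with u′=log(u), dv′=du.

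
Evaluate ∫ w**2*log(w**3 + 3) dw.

Let u = w**3 + 3, so du = (3*w**2) dw.
The integral becomes (1/3)·∫ log(u) du; integrate by parts with u′=log(u), dv′=du.

w**3*log(w**3 + 3)/3 - w**3/3 + log(w**3 + 3) + C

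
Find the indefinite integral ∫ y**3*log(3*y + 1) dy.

Use integration by parts with u = log(3*y + 1), dv = y**3 dy.
Then du = 3/(3*y + 1) dy and v = y**4/4.

y**4*log(3*y + 1)/4 - y**4/16 + y**3/36 - y**2/72 + y/108 - log(3*y + 1)/324 + C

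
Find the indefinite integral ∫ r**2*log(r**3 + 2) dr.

r**3*log(r**3 + 2)/3 - r**3/3 + 2*log(r**3 + 2)/3 + C

Let u = r**3 + 2, so du = (3*r**2) dr.
The integral becomes (1/3)·∫ log(u) du; integrate by parts with u′=log(u), dv′=du.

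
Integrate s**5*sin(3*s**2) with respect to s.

-s**4*cos(3*s**2)/6 + s**2*sin(3*s**2)/9 + cos(3*s**2)/27 + C

Let u = s², du = 2s ds; rewrite as (1/2)∫ u^2·sin(3u) du.
Now integrate by parts 2 times.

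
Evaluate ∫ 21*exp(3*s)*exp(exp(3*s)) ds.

Let u = exp(3*s), so du = (3*exp(3*s)) ds.
Rewriting, the integral becomes 7·∫ e^u du = 7·e^u.
Substituting back, u = exp(3*s).

7*exp(exp(3*s)) + C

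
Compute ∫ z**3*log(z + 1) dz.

Use integration by parts with u = log(z + 1), dv = z**3 dz.
Then du = 1/(z + 1) dz and v = z**4/4.

z**4*log(z + 1)/4 - z**4/16 + z**3/12 - z**2/8 + z/4 - log(z + 1)/4 + C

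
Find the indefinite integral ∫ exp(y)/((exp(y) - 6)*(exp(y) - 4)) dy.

log(exp(y) - 6)/2 - log(exp(y) - 4)/2 + C

Let u = e^y, du = e^y dy.
The integral becomes ∫ du/((u-4)(u-6)); decompose into partial fractions.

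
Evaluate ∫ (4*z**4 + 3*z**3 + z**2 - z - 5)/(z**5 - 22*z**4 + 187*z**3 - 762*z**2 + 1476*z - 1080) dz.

-65791*log(z - 6)/144 + 1445*log(z - 5)/3 - 203*log(z - 3)/9 + 85*log(z - 2)/48 - 5857/(12*z - 72) + C

Factor the denominator: (z - 6)**2*(z - 5)*(z - 3)*(z - 2).
Partial-fraction decomposition: 85/(48*(z - 2)) - 203/(9*(z - 3)) + 1445/(3*(z - 5)) - 65791/(144*(z - 6)) + 5857/(12*(z - 6)**2).
Integrate each term; A/(z−a) gives A·log|z−a|; A/(z−a)² gives −A/(z−a).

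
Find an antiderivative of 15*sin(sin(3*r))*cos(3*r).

Let u = sin(3*r), so du = (3*cos(3*r)) dr.
Rewriting, the integral becomes 5·∫ sin(u) du = 5·-cos(u).
Substituting back, u = sin(3*r).

-5*cos(sin(3*r)) + C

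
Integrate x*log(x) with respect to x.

x**2*log(x)/2 - x**2/4 + C

Use integration by parts with u = log(x), dv = x dx.
Then du = 1/x dx and v = x**2/2.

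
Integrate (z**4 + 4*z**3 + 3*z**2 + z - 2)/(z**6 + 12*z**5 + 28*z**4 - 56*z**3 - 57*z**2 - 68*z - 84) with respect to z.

Factor the denominator: (z - 2)*(z + 1)*(z + 6)*(z + 7)*(z**2 + 1).
Partial-fraction decomposition: (z + 68)/(1850*(z**2 + 1)) - 389/(900*(z + 7)) + 133/(370*(z + 6)) + 1/(60*(z + 1)) + 1/(18*(z - 2)).
Integrate each term; A/(z−a) gives A·log|z−a|; the (Bz+D)/(z²+p²) term gives a log and an atan.

log(z - 2)/18 + log(z + 1)/60 + 133*log(z + 6)/370 - 389*log(z + 7)/900 + log(z**2 + 1)/3700 + 34*atan(z)/925 + C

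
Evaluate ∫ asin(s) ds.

Use integration by parts with u = arcsin(s), dv = ds.
Then du = 1/sqrt(-s**2 + 1) ds.

s*asin(s) + sqrt(-s**2 + 1) + C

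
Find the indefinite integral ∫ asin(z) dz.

Use integration by parts with u = arcsin(z), dv = dz.
Then du = 1/sqrt(-z**2 + 1) dz.

z*asin(z) + sqrt(-z**2 + 1) + C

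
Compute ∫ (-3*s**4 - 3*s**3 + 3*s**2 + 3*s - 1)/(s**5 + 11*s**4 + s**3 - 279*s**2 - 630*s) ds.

log(s)/630 - 2161*log(s - 5)/5280 - 145*log(s + 3)/288 + 3151*log(s + 6)/198 - 6049*log(s + 7)/336 + C

Factor the denominator: s*(s - 5)*(s + 3)*(s + 6)*(s + 7).
Partial-fraction decomposition: -6049/(336*(s + 7)) + 3151/(198*(s + 6)) - 145/(288*(s + 3)) - 2161/(5280*(s - 5)) + 1/(630*s).
Integrate each term: A/(s−a) contributes A·log|s−a|.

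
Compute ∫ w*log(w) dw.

w**2*log(w)/2 - w**2/4 + C

Use integration by parts with u = log(w), dv = w dw.
Then du = 1/w dw and v = w**2/2.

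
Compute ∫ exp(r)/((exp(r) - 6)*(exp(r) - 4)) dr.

log(exp(r) - 6)/2 - log(exp(r) - 4)/2 + C

Let u = e^r, du = e^r dr.
The integral becomes ∫ du/((u-4)(u-6)); decompose into partial fractions.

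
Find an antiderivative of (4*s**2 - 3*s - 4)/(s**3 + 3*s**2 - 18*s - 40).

8*log(s - 4)/9 - log(s + 2) + 37*log(s + 5)/9 + C

Factor the denominator: (s - 4)*(s + 2)*(s + 5).
Partial-fraction decomposition: 37/(9*(s + 5)) - 1/(s + 2) + 8/(9*(s - 4)).
Integrate each term: A/(s−a) contributes A·log|s−a|.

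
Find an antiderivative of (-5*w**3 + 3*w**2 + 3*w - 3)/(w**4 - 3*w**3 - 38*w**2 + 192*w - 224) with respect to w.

Factor the denominator: (w - 4)**2*(w - 2)*(w + 7).
Partial-fraction decomposition: -1838/(1089*(w + 7)) - 25/(36*(w - 2)) - 1267/(484*(w - 4)) - 263/(22*(w - 4)**2).
Integrate each term; A/(w−a) gives A·log|w−a|; A/(w−a)² gives −A/(w−a).

-1267*log(w - 4)/484 - 25*log(w - 2)/36 - 1838*log(w + 7)/1089 + 263/(22*w - 88) + C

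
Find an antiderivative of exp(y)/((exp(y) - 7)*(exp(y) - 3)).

log(exp(y) - 7)/4 - log(exp(y) - 3)/4 + C

Let u = e^y, du = e^y dy.
The integral becomes ∫ du/((u-3)(u-7)); decompose into partial fractions.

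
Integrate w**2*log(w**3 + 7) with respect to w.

Let u = w**3 + 7, so du = (3*w**2) dw.
The integral becomes (1/3)·∫ log(u) du; integrate by parts with u′=log(u), dv′=du.

w**3*log(w**3 + 7)/3 - w**3/3 + 7*log(w**3 + 7)/3 + C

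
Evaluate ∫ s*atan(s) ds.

s**2*atan(s)/2 - s/2 + atan(s)/2 + C

Use integration by parts with u = arctan(s), dv = s ds.
Then du = 1/(s**2 + 1) ds.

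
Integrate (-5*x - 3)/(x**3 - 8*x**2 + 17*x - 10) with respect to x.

Factor the denominator: (x - 5)*(x - 2)*(x - 1).
Partial-fraction decomposition: -2/(x - 1) + 13/(3*(x - 2)) - 7/(3*(x - 5)).
Integrate each term: A/(x−a) contributes A·log|x−a|.

-7*log(x - 5)/3 + 13*log(x - 2)/3 - 2*log(x - 1) + C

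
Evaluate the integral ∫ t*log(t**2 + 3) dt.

Let u = t**2 + 3, so du = (2*t) dt.
The integral becomes (1/2)·∫ log(u) du; integrate by parts with u′=log(u), dv′=du.

t**2*log(t**2 + 3)/2 - t**2/2 + 3*log(t**2 + 3)/2 + C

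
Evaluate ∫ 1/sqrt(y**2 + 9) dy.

Substitute y = 3·tan(θ), so dy = 3·sec(θ)^2 dθ and the radical becomes sqrt(y**2 + 9) = 3·sec(θ) by the Pythagorean identity.
Integrate the resulting trig expression in θ, then back-substitute tan(θ) = y/3, sec(θ) = sqrt(y**2 + 9)/3 (absorbing any constant into C).

log(y + sqrt(y**2 + 9)) + C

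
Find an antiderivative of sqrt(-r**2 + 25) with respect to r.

Substitute r = 5·sin(θ), so dr = 5·cos(θ) dθ and the radical becomes sqrt(-r**2 + 25) = 5·cos(θ) by the Pythagorean identity.
Integrate the resulting trig expression in θ, then back-substitute θ = asin(r/5), sin(θ) = r/5, cos(θ) = sqrt(-r**2 + 25)/5 (absorbing any constant into C).

r*sqrt(-r**2 + 25)/2 + 25*asin(r/5)/2 + C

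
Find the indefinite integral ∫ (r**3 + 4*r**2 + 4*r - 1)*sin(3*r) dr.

-r**3*cos(3*r)/3 + r**2*sin(3*r)/3 - 4*r**2*cos(3*r)/3 + 8*r*sin(3*r)/9 - 10*r*cos(3*r)/9 + 10*sin(3*r)/27 + 17*cos(3*r)/27 + C

Use integration by parts with u = r**3 + 4*r**2 + 4*r - 1, dv = sin(3*r) dr, so v = -cos(3*r)/3.
Apply parts 3 times (tabular method): alternate signs, differentiate u down to 0, integrate dv up.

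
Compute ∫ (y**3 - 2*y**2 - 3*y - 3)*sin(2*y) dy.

Use integration by parts with u = y**3 - 2*y**2 - 3*y - 3, dv = sin(2*y) dy, so v = -cos(2*y)/2.
Apply parts 3 times (tabular method): alternate signs, differentiate u down to 0, integrate dv up.

-y**3*cos(2*y)/2 + 3*y**2*sin(2*y)/4 + y**2*cos(2*y) - y*sin(2*y) + 9*y*cos(2*y)/4 - 9*sin(2*y)/8 + cos(2*y) + C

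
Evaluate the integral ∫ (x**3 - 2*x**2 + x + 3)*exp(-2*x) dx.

(-4*x**3 + 2*x**2 - 2*x - 13)*exp(-2*x)/8 + C

Use integration by parts with u = x**3 - 2*x**2 + x + 3, dv = exp(-2*x) dx, so v = -exp(-2*x)/2.
Apply parts 3 times (tabular method): alternate signs, differentiate u down to 0, integrate dv up.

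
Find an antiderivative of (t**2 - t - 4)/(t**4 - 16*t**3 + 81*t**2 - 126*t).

Factor the denominator: t*(t - 7)*(t - 6)*(t - 3).
Partial-fraction decomposition: 1/(18*(t - 3)) - 13/(9*(t - 6)) + 19/(14*(t - 7)) + 2/(63*t).
Integrate each term: A/(t−a) contributes A·log|t−a|.

2*log(t)/63 + 19*log(t - 7)/14 - 13*log(t - 6)/9 + log(t - 3)/18 + C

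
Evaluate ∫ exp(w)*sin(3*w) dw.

Let I denote the integral. Integrate by parts with u = sin(3*w), dv = exp(w) dw, so v = exp(w): I = exp(w)*sin(3*w) − 3·∫ exp(w)*cos(3*w) dw.
Apply parts again with u = cos(3*w), dv = exp(w) dw: ∫ exp(w)*cos(3*w) dw = exp(w)*cos(3*w) + 3·I. Substituting back brings back I: I = exp(w)*sin(3*w) - 3*exp(w)*cos(3*w) − 9·I.
Solving for I: (1 + 9)·I equals the remaining terms, so I = (1/10)·(exp(w)*sin(3*w) - 3*exp(w)*cos(3*w)).

exp(w)*sin(3*w)/10 - 3*exp(w)*cos(3*w)/10 + C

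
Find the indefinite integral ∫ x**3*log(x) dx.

Use integration by parts with u = log(x), dv = x**3 dx.
Then du = 1/x dx and v = x**4/4.

x**4*log(x)/4 - x**4/16 + C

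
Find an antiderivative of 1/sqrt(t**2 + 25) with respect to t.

Substitute t = 5·tan(θ), so dt = 5·sec(θ)^2 dθ and the radical becomes sqrt(t**2 + 25) = 5·sec(θ) by the Pythagorean identity.
Integrate the resulting trig expression in θ, then back-substitute tan(θ) = t/5, sec(θ) = sqrt(t**2 + 25)/5 (absorbing any constant into C).

log(t + sqrt(t**2 + 25)) + C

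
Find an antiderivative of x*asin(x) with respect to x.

x**2*asin(x)/2 + x*sqrt(-x**2 + 1)/4 - asin(x)/4 + C

Use integration by parts with u = arcsin(x), dv = x dx.
Then du = 1/sqrt(-x**2 + 1) dx.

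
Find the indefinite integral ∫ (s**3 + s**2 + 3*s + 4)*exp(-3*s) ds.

(-9*s**3 - 18*s**2 - 39*s - 49)*exp(-3*s)/27 + C

Use integration by parts with u = s**3 + s**2 + 3*s + 4, dv = exp(-3*s) ds, so v = -exp(-3*s)/3.
Apply parts 3 times (tabular method): alternate signs, differentiate u down to 0, integrate dv up.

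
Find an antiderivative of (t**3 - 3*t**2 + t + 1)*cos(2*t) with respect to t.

Use integration by parts with u = t**3 - 3*t**2 + t + 1, dv = cos(2*t) dt, so v = sin(2*t)/2.
Apply parts 3 times (tabular method): alternate signs, differentiate u down to 0, integrate dv up.

t**3*sin(2*t)/2 - 3*t**2*sin(2*t)/2 + 3*t**2*cos(2*t)/4 - t*sin(2*t)/4 - 3*t*cos(2*t)/2 + 5*sin(2*t)/4 - cos(2*t)/8 + C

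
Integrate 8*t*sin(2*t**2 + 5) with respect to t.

-2*cos(2*t**2 + 5) + C

Let u = 2*t**2 + 5, so du = (4*t) dt.
Rewriting, the integral becomes 2·∫ sin(u) du = 2·-cos(u).
Substituting back, u = 2*t**2 + 5.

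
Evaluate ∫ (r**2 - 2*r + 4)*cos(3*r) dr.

r**2*sin(3*r)/3 - 2*r*sin(3*r)/3 + 2*r*cos(3*r)/9 + 34*sin(3*r)/27 - 2*cos(3*r)/9 + C

Use integration by parts with u = r**2 - 2*r + 4, dv = cos(3*r) dr, so v = sin(3*r)/3.
Apply parts 2 times (tabular method): alternate signs, differentiate u down to 0, integrate dv up.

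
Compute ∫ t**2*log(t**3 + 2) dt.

t**3*log(t**3 + 2)/3 - t**3/3 + 2*log(t**3 + 2)/3 + C

Let u = t**3 + 2, so du = (3*t**2) dt.
The integral becomes (1/3)·∫ log(u) du; integrate by parts with u′=log(u), dv′=du.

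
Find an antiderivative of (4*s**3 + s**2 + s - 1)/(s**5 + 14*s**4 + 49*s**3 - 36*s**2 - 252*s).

log(s)/252 + 37*log(s - 2)/720 - 103*log(s + 3)/180 + 835*log(s + 6)/144 - 1331*log(s + 7)/252 + C

Factor the denominator: s*(s - 2)*(s + 3)*(s + 6)*(s + 7).
Partial-fraction decomposition: -1331/(252*(s + 7)) + 835/(144*(s + 6)) - 103/(180*(s + 3)) + 37/(720*(s - 2)) + 1/(252*s).
Integrate each term: A/(s−a) contributes A·log|s−a|.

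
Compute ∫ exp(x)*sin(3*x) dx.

Let I denote the integral. Integrate by parts with u = sin(3*x), dv = exp(x) dx, so v = exp(x): I = exp(x)*sin(3*x) − 3·∫ exp(x)*cos(3*x) dx.
Apply parts again with u = cos(3*x), dv = exp(x) dx: ∫ exp(x)*cos(3*x) dx = exp(x)*cos(3*x) + 3·I. Substituting back brings back I: I = exp(x)*sin(3*x) - 3*exp(x)*cos(3*x) − 9·I.
Solving for I: (1 + 9)·I equals the remaining terms, so I = (1/10)·(exp(x)*sin(3*x) - 3*exp(x)*cos(3*x)).

exp(x)*sin(3*x)/10 - 3*exp(x)*cos(3*x)/10 + C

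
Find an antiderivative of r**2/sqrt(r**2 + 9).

r*sqrt(r**2 + 9)/2 - 9*log(r + sqrt(r**2 + 9))/2 + C

Substitute r = 3·tan(θ), so dr = 3·sec(θ)^2 dθ and the radical becomes sqrt(r**2 + 9) = 3·sec(θ) by the Pythagorean identity.
Integrate the resulting trig expression in θ, then back-substitute tan(θ) = r/3, sec(θ) = sqrt(r**2 + 9)/3 (absorbing any constant into C).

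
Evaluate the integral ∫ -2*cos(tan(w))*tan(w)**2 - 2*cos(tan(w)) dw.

-2*sin(tan(w)) + C

Let u = tan(w), so du = (tan(w)**2 + 1) dw.
Rewriting, the integral becomes -2·∫ cos(u) du = -2·sin(u).
Substituting back, u = tan(w).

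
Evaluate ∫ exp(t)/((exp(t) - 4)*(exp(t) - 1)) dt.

Let u = e^t, du = e^t dt.
The integral becomes ∫ du/((u-1)(u-4)); decompose into partial fractions.

log(exp(t) - 4)/3 - log(exp(t) - 1)/3 + C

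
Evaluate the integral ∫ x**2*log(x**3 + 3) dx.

Let u = x**3 + 3, so du = (3*x**2) dx.
The integral becomes (1/3)·∫ log(u) du; integrate by parts with u′=log(u), dv′=du.

x**3*log(x**3 + 3)/3 - x**3/3 + log(x**3 + 3) + C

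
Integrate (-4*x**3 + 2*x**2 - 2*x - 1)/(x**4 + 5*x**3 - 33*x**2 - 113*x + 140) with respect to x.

Factor the denominator: (x - 5)*(x - 1)*(x + 4)*(x + 7).
Partial-fraction decomposition: -1483/(288*(x + 7)) + 59/(27*(x + 4)) + 1/(32*(x - 1)) - 461/(432*(x - 5)).
Integrate each term: A/(x−a) contributes A·log|x−a|.

-461*log(x - 5)/432 + log(x - 1)/32 + 59*log(x + 4)/27 - 1483*log(x + 7)/288 + C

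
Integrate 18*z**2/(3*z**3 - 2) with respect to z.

2*log(3*z**3 - 2) + C

Let u = 3*z**3 - 2, so du = (9*z**2) dz.
Rewriting, the integral becomes 2·∫ 1/u du = 2·log(u).
Substituting back, u = 3*z**3 - 2.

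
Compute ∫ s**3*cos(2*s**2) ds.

Let u = s², du = 2s ds; rewrite as (1/2)∫ u^1·cos(2u) du.
Now integrate by parts 1 time.

s**2*sin(2*s**2)/4 + cos(2*s**2)/8 + C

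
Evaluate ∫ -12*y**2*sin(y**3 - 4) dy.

4*cos(y**3 - 4) + C

Let u = y**3 - 4, so du = (3*y**2) dy.
Rewriting, the integral becomes -4·∫ sin(u) du = -4·-cos(u).
Substituting back, u = y**3 - 4.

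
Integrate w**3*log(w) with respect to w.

w**4*log(w)/4 - w**4/16 + C

Use integration by parts with u = log(w), dv = w**3 dw.
Then du = 1/w dw and v = w**4/4.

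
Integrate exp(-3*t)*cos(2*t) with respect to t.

Let I denote the integral. Integrate by parts with u = cos(2*t), dv = exp(-3*t) dt, so v = -exp(-3*t)/3: I = -exp(-3*t)*cos(2*t)/3 − (2/3)·∫ exp(-3*t)*sin(2*t) dt.
Apply parts again with u = sin(2*t), dv = exp(-3*t) dt: ∫ exp(-3*t)*sin(2*t) dt = -exp(-3*t)*sin(2*t)/3 + (2/3)·I. Substituting back brings back I: I = 2*exp(-3*t)*sin(2*t)/9 - exp(-3*t)*cos(2*t)/3 − (4/9)·I.
Solving for I: (1 + 4/9)·I equals the remaining terms, so I = (9/13)·(2*exp(-3*t)*sin(2*t)/9 - exp(-3*t)*cos(2*t)/3).

2*exp(-3*t)*sin(2*t)/13 - 3*exp(-3*t)*cos(2*t)/13 + C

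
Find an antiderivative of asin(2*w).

Use integration by parts with u = arcsin(2*w), dv = dw.
Then du = 2/sqrt(-4*w**2 + 1) dw.

w*asin(2*w) + sqrt(-4*w**2 + 1)/2 + C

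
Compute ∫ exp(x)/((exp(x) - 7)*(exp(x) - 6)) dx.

log(exp(x) - 7) - log(exp(x) - 6) + C

Let u = e^x, du = e^x dx.
The integral becomes ∫ du/((u-6)(u-7)); decompose into partial fractions.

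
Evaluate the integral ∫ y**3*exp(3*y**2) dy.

Let u = y², du = 2y dy; rewrite as (1/2)∫ u^1·exp(3u) du.
Now integrate by parts 1 time.

(3*y**2 - 1)*exp(3*y**2)/18 + C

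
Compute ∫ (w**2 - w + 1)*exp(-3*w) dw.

(-9*w**2 + 3*w - 8)*exp(-3*w)/27 + C

Use integration by parts with u = w**2 - w + 1, dv = exp(-3*w) dw, so v = -exp(-3*w)/3.
Apply parts 2 times (tabular method): alternate signs, differentiate u down to 0, integrate dv up.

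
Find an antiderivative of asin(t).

t*asin(t) + sqrt(-t**2 + 1) + C

Use integration by parts with u = arcsin(t), dv = dt.
Then du = 1/sqrt(-t**2 + 1) dt.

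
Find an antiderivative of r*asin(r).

r**2*asin(r)/2 + r*sqrt(-r**2 + 1)/4 - asin(r)/4 + C

Use integration by parts with u = arcsin(r), dv = r dr.
Then du = 1/sqrt(-r**2 + 1) dr.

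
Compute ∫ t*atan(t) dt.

Use integration by parts with u = arctan(t), dv = t dt.
Then du = 1/(t**2 + 1) dt.

t**2*atan(t)/2 - t/2 + atan(t)/2 + C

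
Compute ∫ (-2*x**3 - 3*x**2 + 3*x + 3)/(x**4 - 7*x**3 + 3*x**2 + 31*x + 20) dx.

-307*log(x - 5)/36 + 161*log(x - 4)/25 + 79*log(x + 1)/900 + 1/(30*x + 30) + C

Factor the denominator: (x - 5)*(x - 4)*(x + 1)**2.
Partial-fraction decomposition: 79/(900*(x + 1)) - 1/(30*(x + 1)**2) + 161/(25*(x - 4)) - 307/(36*(x - 5)).
Integrate each term; A/(x−a) gives A·log|x−a|; A/(x−a)² gives −A/(x−a).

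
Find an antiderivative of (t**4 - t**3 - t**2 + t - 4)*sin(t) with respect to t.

-t**4*cos(t) + 4*t**3*sin(t) + t**3*cos(t) - 3*t**2*sin(t) + 13*t**2*cos(t) - 26*t*sin(t) - 7*t*cos(t) + 7*sin(t) - 22*cos(t) + C

Use integration by parts with u = t**4 - t**3 - t**2 + t - 4, dv = sin(t) dt, so v = -cos(t).
Apply parts 4 times (tabular method): alternate signs, differentiate u down to 0, integrate dv up.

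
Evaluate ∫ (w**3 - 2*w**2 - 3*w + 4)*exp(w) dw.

Use integration by parts with u = w**3 - 2*w**2 - 3*w + 4, dv = exp(w) dw, so v = exp(w).
Apply parts 3 times (tabular method): alternate signs, differentiate u down to 0, integrate dv up.

(w**3 - 5*w**2 + 7*w - 3)*exp(w) + C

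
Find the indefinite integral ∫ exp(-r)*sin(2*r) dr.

Let I denote the integral. Integrate by parts with u = sin(2*r), dv = exp(-r) dr, so v = -exp(-r): I = -exp(-r)*sin(2*r) + 2·∫ exp(-r)*cos(2*r) dr.
Apply parts again with u = cos(2*r), dv = exp(-r) dr: ∫ exp(-r)*cos(2*r) dr = -exp(-r)*cos(2*r) − 2·I. Substituting back brings back I: I = -exp(-r)*sin(2*r) - 2*exp(-r)*cos(2*r) − 4·I.
Solving for I: (1 + 4)·I equals the remaining terms, so I = (1/5)·(-exp(-r)*sin(2*r) - 2*exp(-r)*cos(2*r)).

-exp(-r)*sin(2*r)/5 - 2*exp(-r)*cos(2*r)/5 + C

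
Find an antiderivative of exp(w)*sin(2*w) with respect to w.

exp(w)*sin(2*w)/5 - 2*exp(w)*cos(2*w)/5 + C

Let I denote the integral. Integrate by parts with u = sin(2*w), dv = exp(w) dw, so v = exp(w): I = exp(w)*sin(2*w) − 2·∫ exp(w)*cos(2*w) dw.
Apply parts again with u = cos(2*w), dv = exp(w) dw: ∫ exp(w)*cos(2*w) dw = exp(w)*cos(2*w) + 2·I. Substituting back brings back I: I = exp(w)*sin(2*w) - 2*exp(w)*cos(2*w) − 4·I.
Solving for I: (1 + 4)·I equals the remaining terms, so I = (1/5)·(exp(w)*sin(2*w) - 2*exp(w)*cos(2*w)).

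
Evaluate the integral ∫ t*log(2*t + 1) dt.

Use integration by parts with u = log(2*t + 1), dv = t dt.
Then du = 2/(2*t + 1) dt and v = t**2/2.

t**2*log(2*t + 1)/2 - t**2/4 + t/4 - log(2*t + 1)/8 + C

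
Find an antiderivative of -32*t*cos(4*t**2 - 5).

Let u = 4*t**2 - 5, so du = (8*t) dt.
Rewriting, the integral becomes -4·∫ cos(u) du = -4·sin(u).
Substituting back, u = 4*t**2 - 5.

-4*sin(4*t**2 - 5) + C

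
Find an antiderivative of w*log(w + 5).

w**2*log(w + 5)/2 - w**2/4 + 5*w/2 - 25*log(w + 5)/2 + C

Use integration by parts with u = log(w + 5), dv = w dw.
Then du = 1/(w + 5) dw and v = w**2/2.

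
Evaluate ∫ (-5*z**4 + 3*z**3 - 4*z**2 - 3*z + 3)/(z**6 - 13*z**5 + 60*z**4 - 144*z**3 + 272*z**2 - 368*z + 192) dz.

-5991*log(z - 6)/1600 + 387*log(z - 4)/80 - 75*log(z - 2)/64 + 2*log(z - 1)/25 - log(z**2 + 4)/1600 + 19*atan(z/2)/100 + C

Factor the denominator: (z - 6)*(z - 4)*(z - 2)*(z - 1)*(z**2 + 4).
Partial-fraction decomposition: -(z - 304)/(800*(z**2 + 4)) + 2/(25*(z - 1)) - 75/(64*(z - 2)) + 387/(80*(z - 4)) - 5991/(1600*(z - 6)).
Integrate each term; A/(z−a) gives A·log|z−a|; the (Bz+D)/(z²+p²) term gives a log and an atan.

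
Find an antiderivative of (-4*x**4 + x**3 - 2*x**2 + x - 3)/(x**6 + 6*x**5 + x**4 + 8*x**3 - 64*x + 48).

-148*log(x - 1)/1575 - 85*log(x + 2)/288 + 783*log(x + 6)/1120 - 31*log(x**2 + 4)/200 - 47*atan(x/2)/400 + 1/(15*x - 15) + C

Factor the denominator: (x - 1)**2*(x + 2)*(x + 6)*(x**2 + 4).
Partial-fraction decomposition: -(62*x + 47)/(200*(x**2 + 4)) + 783/(1120*(x + 6)) - 85/(288*(x + 2)) - 148/(1575*(x - 1)) - 1/(15*(x - 1)**2).
Integrate each term; A/(x−a) gives A·log|x−a|; the (Bx+D)/(x²+p²) term gives a log and an atan.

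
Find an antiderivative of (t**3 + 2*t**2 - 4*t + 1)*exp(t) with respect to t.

Use integration by parts with u = t**3 + 2*t**2 - 4*t + 1, dv = exp(t) dt, so v = exp(t).
Apply parts 3 times (tabular method): alternate signs, differentiate u down to 0, integrate dv up.

(t**3 - t**2 - 2*t + 3)*exp(t) + C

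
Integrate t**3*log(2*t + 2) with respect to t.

t**4*log(2*t + 2)/4 - t**4/16 + t**3/12 - t**2/8 + t/4 - log(t + 1)/4 + C

Use integration by parts with u = log(2*t + 2), dv = t**3 dt.
Then du = 2/(2*t + 2) dt and v = t**4/4.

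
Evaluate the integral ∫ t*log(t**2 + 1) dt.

t**2*log(t**2 + 1)/2 - t**2/2 + log(t**2 + 1)/2 + C

Let u = t**2 + 1, so du = (2*t) dt.
The integral becomes (1/2)·∫ log(u) du; integrate by parts with u′=log(u), dv′=du.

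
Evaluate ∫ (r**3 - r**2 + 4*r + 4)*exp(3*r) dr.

Use integration by parts with u = r**3 - r**2 + 4*r + 4, dv = exp(3*r) dr, so v = exp(3*r)/3.
Apply parts 3 times (tabular method): alternate signs, differentiate u down to 0, integrate dv up.

(9*r**3 - 18*r**2 + 48*r + 20)*exp(3*r)/27 + C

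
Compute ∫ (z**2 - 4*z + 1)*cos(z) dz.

z**2*sin(z) - 4*z*sin(z) + 2*z*cos(z) - sin(z) - 4*cos(z) + C

Use integration by parts with u = z**2 - 4*z + 1, dv = cos(z) dz, so v = sin(z).
Apply parts 2 times (tabular method): alternate signs, differentiate u down to 0, integrate dv up.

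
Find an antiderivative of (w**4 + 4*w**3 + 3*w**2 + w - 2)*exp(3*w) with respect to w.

(27*w**4 + 72*w**3 + 9*w**2 + 21*w - 61)*exp(3*w)/81 + C

Use integration by parts with u = w**4 + 4*w**3 + 3*w**2 + w - 2, dv = exp(3*w) dw, so v = exp(3*w)/3.
Apply parts 4 times (tabular method): alternate signs, differentiate u down to 0, integrate dv up.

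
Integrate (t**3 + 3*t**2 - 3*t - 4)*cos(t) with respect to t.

t**3*sin(t) + 3*t**2*sin(t) + 3*t**2*cos(t) - 9*t*sin(t) + 6*t*cos(t) - 10*sin(t) - 9*cos(t) + C

Use integration by parts with u = t**3 + 3*t**2 - 3*t - 4, dv = cos(t) dt, so v = sin(t).
Apply parts 3 times (tabular method): alternate signs, differentiate u down to 0, integrate dv up.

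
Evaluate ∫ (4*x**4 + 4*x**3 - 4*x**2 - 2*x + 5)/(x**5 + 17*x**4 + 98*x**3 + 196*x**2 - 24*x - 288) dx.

Factor the denominator: (x - 1)*(x + 2)*(x + 4)*(x + 6)**2.
Partial-fraction decomposition: -3063/(224*(x + 6)) - 599/(8*(x + 6)**2) + 717/(40*(x + 4)) - 25/(96*(x + 2)) + 1/(105*(x - 1)).
Integrate each term; A/(x−a) gives A·log|x−a|; A/(x−a)² gives −A/(x−a).

log(x - 1)/105 - 25*log(x + 2)/96 + 717*log(x + 4)/40 - 3063*log(x + 6)/224 + 599/(8*x + 48) + C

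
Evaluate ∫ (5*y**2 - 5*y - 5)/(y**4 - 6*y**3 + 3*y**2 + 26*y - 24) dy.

55*log(y - 4)/18 - 5*log(y - 3)/2 - 5*log(y**2 + y - 2)/18 + C

Factor the denominator: (y - 4)*(y - 3)*(y - 1)*(y + 2).
Partial-fraction decomposition: -5/(18*(y + 2)) - 5/(18*(y - 1)) - 5/(2*(y - 3)) + 55/(18*(y - 4)).
Integrate each term: A/(y−a) contributes A·log|y−a|.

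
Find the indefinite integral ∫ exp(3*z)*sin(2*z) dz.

Let I denote the integral. Integrate by parts with u = sin(2*z), dv = exp(3*z) dz, so v = exp(3*z)/3: I = exp(3*z)*sin(2*z)/3 − (2/3)·∫ exp(3*z)*cos(2*z) dz.
Apply parts again with u = cos(2*z), dv = exp(3*z) dz: ∫ exp(3*z)*cos(2*z) dz = exp(3*z)*cos(2*z)/3 + (2/3)·I. Substituting back brings back I: I = exp(3*z)*sin(2*z)/3 - 2*exp(3*z)*cos(2*z)/9 − (4/9)·I.
Solving for I: (1 + 4/9)·I equals the remaining terms, so I = (9/13)·(exp(3*z)*sin(2*z)/3 - 2*exp(3*z)*cos(2*z)/9).

3*exp(3*z)*sin(2*z)/13 - 2*exp(3*z)*cos(2*z)/13 + C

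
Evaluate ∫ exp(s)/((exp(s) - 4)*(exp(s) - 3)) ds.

log(exp(s) - 4) - log(exp(s) - 3) + C

Let u = e^s, du = e^s ds.
The integral becomes ∫ du/((u-3)(u-4)); decompose into partial fractions.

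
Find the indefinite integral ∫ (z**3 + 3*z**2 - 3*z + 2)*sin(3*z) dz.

-z**3*cos(3*z)/3 + z**2*sin(3*z)/3 - z**2*cos(3*z) + 2*z*sin(3*z)/3 + 11*z*cos(3*z)/9 - 11*sin(3*z)/27 - 4*cos(3*z)/9 + C

Use integration by parts with u = z**3 + 3*z**2 - 3*z + 2, dv = sin(3*z) dz, so v = -cos(3*z)/3.
Apply parts 3 times (tabular method): alternate signs, differentiate u down to 0, integrate dv up.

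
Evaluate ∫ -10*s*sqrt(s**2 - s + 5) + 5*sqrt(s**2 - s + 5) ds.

-10*(s**2 - s + 5)**(3/2)/3 + C

Let u = s**2 - s + 5, so du = (2*s - 1) ds.
Rewriting, the integral becomes -5·∫ √u du = -5·(2/3)u^(3/2).
Substituting back, u = s**2 - s + 5.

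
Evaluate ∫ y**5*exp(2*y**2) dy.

(2*y**4 - 2*y**2 + 1)*exp(2*y**2)/8 + C

Let u = y², du = 2y dy; rewrite as (1/2)∫ u^2·exp(2u) du.
Now integrate by parts 2 times.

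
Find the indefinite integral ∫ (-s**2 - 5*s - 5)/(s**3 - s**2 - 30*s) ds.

log(s)/6 - 71*log(s - 6)/66 - log(s + 5)/11 + C

Factor the denominator: s*(s - 6)*(s + 5).
Partial-fraction decomposition: -1/(11*(s + 5)) - 71/(66*(s - 6)) + 1/(6*s).
Integrate each term: A/(s−a) contributes A·log|s−a|.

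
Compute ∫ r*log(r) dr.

Use integration by parts with u = log(r), dv = r dr.
Then du = 1/r dr and v = r**2/2.

r**2*log(r)/2 - r**2/4 + C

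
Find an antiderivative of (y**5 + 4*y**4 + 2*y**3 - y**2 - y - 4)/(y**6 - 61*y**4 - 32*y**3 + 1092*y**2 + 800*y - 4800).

Factor the denominator: (y - 6)*(y - 5)*(y - 2)*(y + 4)**2*(y + 5).
Partial-fraction decomposition: 899/(770*(y + 5)) - 2243/(2700*(y + 4)) + 4/(15*(y + 4)**2) + 17/(504*(y - 2)) - 649/(270*(y - 5)) + 6673/(2200*(y - 6)).
Integrate each term; A/(y−a) gives A·log|y−a|; A/(y−a)² gives −A/(y−a).

6673*log(y - 6)/2200 - 649*log(y - 5)/270 + 17*log(y - 2)/504 - 2243*log(y + 4)/2700 + 899*log(y + 5)/770 - 4/(15*y + 60) + C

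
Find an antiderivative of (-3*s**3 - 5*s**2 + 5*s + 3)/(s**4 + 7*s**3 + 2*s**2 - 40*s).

-3*log(s)/40 - 31*log(s - 2)/84 + 95*log(s + 4)/24 - 228*log(s + 5)/35 + C

Factor the denominator: s*(s - 2)*(s + 4)*(s + 5).
Partial-fraction decomposition: -228/(35*(s + 5)) + 95/(24*(s + 4)) - 31/(84*(s - 2)) - 3/(40*s).
Integrate each term: A/(s−a) contributes A·log|s−a|.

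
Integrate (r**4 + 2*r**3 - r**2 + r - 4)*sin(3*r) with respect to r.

-r**4*cos(3*r)/3 + 4*r**3*sin(3*r)/9 - 2*r**3*cos(3*r)/3 + 2*r**2*sin(3*r)/3 + 7*r**2*cos(3*r)/9 - 14*r*sin(3*r)/27 + r*cos(3*r)/9 - sin(3*r)/27 + 94*cos(3*r)/81 + C

Use integration by parts with u = r**4 + 2*r**3 - r**2 + r - 4, dv = sin(3*r) dr, so v = -cos(3*r)/3.
Apply parts 4 times (tabular method): alternate signs, differentiate u down to 0, integrate dv up.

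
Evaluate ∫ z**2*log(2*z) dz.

Use integration by parts with u = log(2*z), dv = z**2 dz.
Then du = 1/z dz and v = z**3/3.

z**3*(log(z) + log(2))/3 - z**3/9 + C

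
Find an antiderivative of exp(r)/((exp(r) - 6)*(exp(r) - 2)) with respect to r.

log(exp(r) - 6)/4 - log(exp(r) - 2)/4 + C

Let u = e^r, du = e^r dr.
The integral becomes ∫ du/((u-6)(u-2)); decompose into partial fractions.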